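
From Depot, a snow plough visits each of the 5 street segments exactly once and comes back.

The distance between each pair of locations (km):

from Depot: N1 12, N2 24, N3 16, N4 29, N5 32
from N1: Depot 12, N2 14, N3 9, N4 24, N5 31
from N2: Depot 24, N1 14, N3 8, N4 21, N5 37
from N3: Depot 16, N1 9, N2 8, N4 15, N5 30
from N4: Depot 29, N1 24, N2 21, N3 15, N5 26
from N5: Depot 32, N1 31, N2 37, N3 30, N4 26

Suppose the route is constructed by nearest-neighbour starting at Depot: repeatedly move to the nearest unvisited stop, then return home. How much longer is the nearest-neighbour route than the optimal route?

The nearest-neighbour route is 1 km longer than optimal.

Depot: N1=12, N3=16, N2=24, N4=29, N5=32 ⇒ N1
N1: N3=9, N2=14, N4=24, N5=31 ⇒ N3
N3: N2=8, N4=15, N5=30 ⇒ N2
N2: N4=21, N5=37 ⇒ N4
N4: N5=26 ⇒ N5
NN route Depot → N1 → N3 → N2 → N4 → N5 → Depot costs 108.
Optimal: Depot → N1 → N2 → N3 → N4 → N5 → Depot costs 107 (by enumerating all 60 distinct tours).
Excess = 108 − 107 = 1.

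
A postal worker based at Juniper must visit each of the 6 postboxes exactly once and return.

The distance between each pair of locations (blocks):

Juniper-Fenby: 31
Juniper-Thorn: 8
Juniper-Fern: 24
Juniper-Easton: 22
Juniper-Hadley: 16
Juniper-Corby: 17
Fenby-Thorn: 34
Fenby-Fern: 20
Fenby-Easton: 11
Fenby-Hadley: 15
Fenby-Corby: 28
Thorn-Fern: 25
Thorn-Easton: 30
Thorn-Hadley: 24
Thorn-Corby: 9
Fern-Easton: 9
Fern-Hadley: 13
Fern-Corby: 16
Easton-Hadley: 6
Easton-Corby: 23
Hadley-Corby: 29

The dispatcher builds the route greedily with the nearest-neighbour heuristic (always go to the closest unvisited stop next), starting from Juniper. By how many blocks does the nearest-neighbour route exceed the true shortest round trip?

Excess over optimum: 10 blocks.

From Juniper: Thorn=8, Hadley=16, Corby=17, Easton=22, Fern=24, Fenby=31 → choose Thorn (8).
From Thorn: Corby=9, Hadley=24, Fern=25, Easton=30, Fenby=34 → choose Corby (9).
From Corby: Fern=16, Easton=23, Fenby=28, Hadley=29 → choose Fern (16).
From Fern: Easton=9, Hadley=13, Fenby=20 → choose Easton (9).
From Easton: Hadley=6, Fenby=11 → choose Hadley (6).
From Hadley: Fenby=15 → choose Fenby (15).
NN route Juniper → Thorn → Corby → Fern → Easton → Hadley → Fenby → Juniper costs 94.
Optimal: Juniper → Thorn → Corby → Fern → Easton → Fenby → Hadley → Juniper costs 84 (by enumerating all 360 distinct tours).
Excess = 94 − 84 = 10.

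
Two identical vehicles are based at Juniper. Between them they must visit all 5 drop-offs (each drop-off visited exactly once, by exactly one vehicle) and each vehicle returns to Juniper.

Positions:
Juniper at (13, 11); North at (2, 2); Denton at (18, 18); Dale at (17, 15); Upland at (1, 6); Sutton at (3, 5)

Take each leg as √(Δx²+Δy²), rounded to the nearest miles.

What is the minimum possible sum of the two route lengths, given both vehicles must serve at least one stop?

50 miles — the smallest possible combined total.

Try each way of splitting the stops between the two vehicles (each non-empty) and, for each split, find the best tour for each vehicle:
  {North} + {Denton, Dale, Upland, Sutton}: 28 + 44 = 72
  {Denton} + {North, Dale, Upland, Sutton}: 18 + 43 = 61
  {North, Denton} + {Dale, Upland, Sutton}: 46 + 38 = 84
  {Dale} + {North, Denton, Upland, Sutton}: 12 + 49 = 61
  {North, Dale} + {Denton, Upland, Sutton}: 40 + 44 = 84
  {Denton, Dale} + {North, Upland, Sutton}: 18 + 32 = 50
  … (15 splits in total)
Best: vehicle 1 Juniper → Denton → Dale → Juniper = 18; vehicle 2 Juniper → North → Upland → Sutton → Juniper = 32; combined 50.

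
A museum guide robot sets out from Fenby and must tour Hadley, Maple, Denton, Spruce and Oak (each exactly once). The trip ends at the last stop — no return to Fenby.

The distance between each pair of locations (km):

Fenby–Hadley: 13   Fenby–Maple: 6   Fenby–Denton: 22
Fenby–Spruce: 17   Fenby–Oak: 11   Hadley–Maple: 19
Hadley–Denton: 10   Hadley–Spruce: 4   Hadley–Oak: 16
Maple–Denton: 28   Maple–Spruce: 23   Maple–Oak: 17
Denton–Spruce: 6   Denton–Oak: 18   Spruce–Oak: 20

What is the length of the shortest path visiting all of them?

There are 5! = 120 possible orderings.
Fenby → Hadley → Maple → Denton → Spruce → Oak: 13+19+28+6+20 = 86
Fenby → Hadley → Maple → Denton → Oak → Spruce: 13+19+28+18+20 = 98
Fenby → Hadley → Maple → Spruce → Denton → Oak: 13+19+23+6+18 = 79
Fenby → Hadley → Maple → Spruce → Oak → Denton: 13+19+23+20+18 = 93
Fenby → Hadley → Maple → Oak → Denton → Spruce: 13+19+17+18+6 = 73
Fenby → Hadley → Maple → Oak → Spruce → Denton: 13+19+17+20+6 = 75
Fenby → Hadley → Denton → Maple → Spruce → Oak: 13+10+28+23+20 = 94
Fenby → Hadley → Denton → Maple → Oak → Spruce: 13+10+28+17+20 = 88
Fenby → Hadley → Denton → Spruce → Maple → Oak: 13+10+6+23+17 = 69
Fenby → Hadley → Denton → Spruce → Oak → Maple: 13+10+6+20+17 = 66
Fenby → Hadley → Denton → Oak → Maple → Spruce: 13+10+18+17+23 = 81
Fenby → Hadley → Denton → Oak → Spruce → Maple: 13+10+18+20+23 = 84
Fenby → Hadley → Spruce → Maple → Denton → Oak: 13+4+23+28+18 = 86
Fenby → Hadley → Spruce → Maple → Oak → Denton: 13+4+23+17+18 = 75
… (106 more)
Fenby → Maple → Oak → Hadley → Spruce → Denton: 6+17+16+4+6 = 49  ← best
The minimum is 49.
One shortest path: Fenby → Maple → Oak → Hadley → Spruce → Denton.

Minimum one-way distance = 49 km.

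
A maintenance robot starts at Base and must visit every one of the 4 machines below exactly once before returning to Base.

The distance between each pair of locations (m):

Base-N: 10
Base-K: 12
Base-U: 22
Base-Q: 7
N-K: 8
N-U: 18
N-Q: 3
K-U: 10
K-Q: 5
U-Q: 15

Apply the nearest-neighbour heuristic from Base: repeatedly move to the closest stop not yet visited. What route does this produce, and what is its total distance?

50 m along Base → Q → N → K → U → Base.

Base → [Q:7 / N:10 / K:12 / U:22] → Q (7)
Q → [N:3 / K:5 / U:15] → N (3)
N → [K:8 / U:18] → K (8)
K → [U:10] → U (10)
Return U→Base: 22.
Total = 7 + 3 + 8 + 10 + 22 = 50.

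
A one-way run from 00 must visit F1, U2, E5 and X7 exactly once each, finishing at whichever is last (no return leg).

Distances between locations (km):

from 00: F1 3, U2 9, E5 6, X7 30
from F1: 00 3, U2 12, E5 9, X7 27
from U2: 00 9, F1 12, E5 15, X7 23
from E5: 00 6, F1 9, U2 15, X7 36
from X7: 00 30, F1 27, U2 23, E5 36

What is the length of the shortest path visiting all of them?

There are 4! = 24 possible orderings.
00→F1→U2→E5→X7: 3+12+15+36 = 66
00→F1→U2→X7→E5: 3+12+23+36 = 74
00→F1→E5→U2→X7: 3+9+15+23 = 50
00→F1→E5→X7→U2: 3+9+36+23 = 71
00→F1→X7→U2→E5: 3+27+23+15 = 68
00→F1→X7→E5→U2: 3+27+36+15 = 81
00→U2→F1→E5→X7: 9+12+9+36 = 66
00→U2→F1→X7→E5: 9+12+27+36 = 84
00→U2→E5→F1→X7: 9+15+9+27 = 60
00→U2→E5→X7→F1: 9+15+36+27 = 87
00→U2→X7→F1→E5: 9+23+27+9 = 68
00→U2→X7→E5→F1: 9+23+36+9 = 77
00→E5→F1→U2→X7: 6+9+12+23 = 50
00→E5→F1→X7→U2: 6+9+27+23 = 65
… (10 more)
The minimum is 50.
One shortest path: 00 → F1 → E5 → U2 → X7.

Shortest open route: 50 km.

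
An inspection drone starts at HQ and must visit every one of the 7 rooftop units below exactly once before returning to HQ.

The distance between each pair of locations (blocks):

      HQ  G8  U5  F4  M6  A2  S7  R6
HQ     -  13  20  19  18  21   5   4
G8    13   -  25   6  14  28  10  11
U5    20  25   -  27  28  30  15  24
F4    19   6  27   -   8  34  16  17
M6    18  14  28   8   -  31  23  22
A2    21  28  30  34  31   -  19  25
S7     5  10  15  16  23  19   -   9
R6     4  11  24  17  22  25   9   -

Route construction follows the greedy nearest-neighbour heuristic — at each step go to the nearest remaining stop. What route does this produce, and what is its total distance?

From HQ: distances to unvisited — R6=4, S7=5, G8=13, M6=18, F4=19, U5=20, A2=21. Nearest is R6 (4).
From R6: distances to unvisited — S7=9, G8=11, F4=17, M6=22, U5=24, A2=25. Nearest is S7 (9).
From S7: distances to unvisited — G8=10, U5=15, F4=16, A2=19, M6=23. Nearest is G8 (10).
From G8: distances to unvisited — F4=6, M6=14, U5=25, A2=28. Nearest is F4 (6).
From F4: distances to unvisited — M6=8, U5=27, A2=34. Nearest is M6 (8).
From M6: distances to unvisited — U5=28, A2=31. Nearest is U5 (28).
From U5: distances to unvisited — A2=30. Nearest is A2 (30).
Return A2→HQ: 21.
Total = 4 + 9 + 10 + 6 + 8 + 28 + 30 + 21 = 116.

Nearest-neighbour total = 116 blocks; route HQ → R6 → S7 → G8 → F4 → M6 → U5 → A2 → HQ.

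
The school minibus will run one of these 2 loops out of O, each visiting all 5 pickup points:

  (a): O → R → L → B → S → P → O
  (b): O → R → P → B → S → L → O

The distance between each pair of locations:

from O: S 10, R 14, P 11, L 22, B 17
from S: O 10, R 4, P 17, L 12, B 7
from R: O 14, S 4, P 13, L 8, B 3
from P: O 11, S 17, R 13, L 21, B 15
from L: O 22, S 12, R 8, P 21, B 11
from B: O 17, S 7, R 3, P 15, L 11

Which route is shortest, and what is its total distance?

68 — (a) is the shortest.

(a): 14 + 8 + 11 + 7 + 17 + 11 = 68
(b): 14 + 13 + 15 + 7 + 12 + 22 = 83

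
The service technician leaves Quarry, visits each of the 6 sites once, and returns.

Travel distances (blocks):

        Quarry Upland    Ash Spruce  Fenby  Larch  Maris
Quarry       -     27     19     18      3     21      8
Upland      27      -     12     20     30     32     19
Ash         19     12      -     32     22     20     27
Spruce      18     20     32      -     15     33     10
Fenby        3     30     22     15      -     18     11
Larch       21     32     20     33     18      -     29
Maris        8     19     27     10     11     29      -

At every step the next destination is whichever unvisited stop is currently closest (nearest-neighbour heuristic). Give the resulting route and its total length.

Total distance 97 blocks via the nearest-neighbour route Quarry → Fenby → Maris → Spruce → Upland → Ash → Larch → Quarry.

From Quarry: distances to unvisited — Fenby=3, Maris=8, Spruce=18, Ash=19, Larch=21, Upland=27. Nearest is Fenby (3).
From Fenby: distances to unvisited — Maris=11, Spruce=15, Larch=18, Ash=22, Upland=30. Nearest is Maris (11).
From Maris: distances to unvisited — Spruce=10, Upland=19, Ash=27, Larch=29. Nearest is Spruce (10).
From Spruce: distances to unvisited — Upland=20, Ash=32, Larch=33. Nearest is Upland (20).
From Upland: distances to unvisited — Ash=12, Larch=32. Nearest is Ash (12).
From Ash: distances to unvisited — Larch=20. Nearest is Larch (20).
Return Larch→Quarry: 21.
Total = 3 + 11 + 10 + 20 + 12 + 20 + 21 = 97.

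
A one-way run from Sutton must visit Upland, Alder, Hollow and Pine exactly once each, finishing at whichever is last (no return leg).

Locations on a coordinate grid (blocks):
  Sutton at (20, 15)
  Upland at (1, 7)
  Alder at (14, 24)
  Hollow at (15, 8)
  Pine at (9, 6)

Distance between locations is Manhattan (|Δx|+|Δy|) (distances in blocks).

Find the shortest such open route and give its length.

There are 4! = 24 possible orderings.
Sutton→Upland→Alder→Hollow→Pine: 27+30+17+8 = 82
Sutton→Upland→Alder→Pine→Hollow: 27+30+23+8 = 88
Sutton→Upland→Hollow→Alder→Pine: 27+15+17+23 = 82
Sutton→Upland→Hollow→Pine→Alder: 27+15+8+23 = 73
Sutton→Upland→Pine→Alder→Hollow: 27+9+23+17 = 76
Sutton→Upland→Pine→Hollow→Alder: 27+9+8+17 = 61
Sutton→Alder→Upland→Hollow→Pine: 15+30+15+8 = 68
Sutton→Alder→Upland→Pine→Hollow: 15+30+9+8 = 62
Sutton→Alder→Hollow→Upland→Pine: 15+17+15+9 = 56
Sutton→Alder→Hollow→Pine→Upland: 15+17+8+9 = 49
Sutton→Alder→Pine→Upland→Hollow: 15+23+9+15 = 62
Sutton→Alder→Pine→Hollow→Upland: 15+23+8+15 = 61
Sutton→Hollow→Upland→Alder→Pine: 12+15+30+23 = 80
Sutton→Hollow→Upland→Pine→Alder: 12+15+9+23 = 59
… (10 more)
The minimum is 49.
One shortest path: Sutton → Alder → Hollow → Pine → Upland.

49 blocks — the minimum one-way total.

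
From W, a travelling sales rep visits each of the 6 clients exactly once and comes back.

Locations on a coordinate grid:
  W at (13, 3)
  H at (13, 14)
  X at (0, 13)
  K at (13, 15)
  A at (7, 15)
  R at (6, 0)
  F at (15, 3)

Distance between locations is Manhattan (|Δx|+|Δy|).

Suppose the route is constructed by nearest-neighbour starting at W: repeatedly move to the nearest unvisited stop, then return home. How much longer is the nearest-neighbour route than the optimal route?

W: F=2, R=10, H=11, K=12, A=18, X=23 ⇒ F
F: R=12, H=13, K=14, A=20, X=25 ⇒ R
R: A=16, X=19, H=21, K=22 ⇒ A
A: K=6, H=7, X=9 ⇒ K
K: H=1, X=15 ⇒ H
H: X=14 ⇒ X
NN route W → F → R → A → K → H → X → W costs 74.
Optimal: W → H → K → A → X → R → F → W costs 60 (by enumerating all 360 distinct tours).
Excess = 74 − 60 = 14.

The nearest-neighbour route is 14 longer than optimal.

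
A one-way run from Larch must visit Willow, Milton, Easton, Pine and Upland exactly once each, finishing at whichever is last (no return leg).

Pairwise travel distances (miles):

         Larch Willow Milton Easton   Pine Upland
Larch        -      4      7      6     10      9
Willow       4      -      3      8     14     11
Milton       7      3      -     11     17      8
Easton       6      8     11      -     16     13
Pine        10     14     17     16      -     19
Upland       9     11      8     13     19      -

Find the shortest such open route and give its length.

There are 5! = 120 possible orderings.
Larch - Willow - Milton - Easton - Pine - Upland: 4+3+11+16+19 = 53
Larch - Willow - Milton - Easton - Upland - Pine: 4+3+11+13+19 = 50
Larch - Willow - Milton - Pine - Easton - Upland: 4+3+17+16+13 = 53
Larch - Willow - Milton - Pine - Upland - Easton: 4+3+17+19+13 = 56
Larch - Willow - Milton - Upland - Easton - Pine: 4+3+8+13+16 = 44
Larch - Willow - Milton - Upland - Pine - Easton: 4+3+8+19+16 = 50
Larch - Willow - Easton - Milton - Pine - Upland: 4+8+11+17+19 = 59
Larch - Willow - Easton - Milton - Upland - Pine: 4+8+11+8+19 = 50
Larch - Willow - Easton - Pine - Milton - Upland: 4+8+16+17+8 = 53
Larch - Willow - Easton - Pine - Upland - Milton: 4+8+16+19+8 = 55
Larch - Willow - Easton - Upland - Milton - Pine: 4+8+13+8+17 = 50
Larch - Willow - Easton - Upland - Pine - Milton: 4+8+13+19+17 = 61
Larch - Willow - Pine - Milton - Easton - Upland: 4+14+17+11+13 = 59
Larch - Willow - Pine - Milton - Upland - Easton: 4+14+17+8+13 = 56
… (106 more)
The minimum is 44.
One shortest path: Larch → Willow → Milton → Upland → Easton → Pine.

Minimum one-way distance = 44 miles.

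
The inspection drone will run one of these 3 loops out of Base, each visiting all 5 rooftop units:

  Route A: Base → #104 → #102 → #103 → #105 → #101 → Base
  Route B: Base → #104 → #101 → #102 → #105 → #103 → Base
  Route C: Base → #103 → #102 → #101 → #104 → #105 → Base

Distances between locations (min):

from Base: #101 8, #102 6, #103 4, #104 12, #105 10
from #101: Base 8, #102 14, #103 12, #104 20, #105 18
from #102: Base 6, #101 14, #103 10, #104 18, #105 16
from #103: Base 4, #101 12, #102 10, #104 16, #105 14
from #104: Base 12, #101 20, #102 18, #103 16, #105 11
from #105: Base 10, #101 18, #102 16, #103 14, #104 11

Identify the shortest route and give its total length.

Route A: 12 + 18 + 10 + 14 + 18 + 8 = 80
Route B: 12 + 20 + 14 + 16 + 14 + 4 = 80
Route C: 4 + 10 + 14 + 20 + 11 + 10 = 69

69 min — Route C is the shortest.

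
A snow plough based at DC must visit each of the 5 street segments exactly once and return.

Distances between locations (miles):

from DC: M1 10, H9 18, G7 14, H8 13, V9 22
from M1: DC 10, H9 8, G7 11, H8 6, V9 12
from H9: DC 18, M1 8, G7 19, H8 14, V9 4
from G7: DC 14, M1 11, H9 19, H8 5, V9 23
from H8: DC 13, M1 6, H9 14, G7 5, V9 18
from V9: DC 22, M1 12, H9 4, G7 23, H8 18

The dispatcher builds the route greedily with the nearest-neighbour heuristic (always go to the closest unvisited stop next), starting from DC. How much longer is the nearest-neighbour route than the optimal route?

7 miles longer than the optimal tour.

DC: M1=10, H8=13, G7=14, H9=18, V9=22 ⇒ M1
M1: H8=6, H9=8, G7=11, V9=12 ⇒ H8
H8: G7=5, H9=14, V9=18 ⇒ G7
G7: H9=19, V9=23 ⇒ H9
H9: V9=4 ⇒ V9
NN route DC → M1 → H8 → G7 → H9 → V9 → DC costs 66.
Optimal: DC → M1 → H9 → V9 → H8 → G7 → DC costs 59 (by enumerating all 60 distinct tours).
Excess = 66 − 59 = 7.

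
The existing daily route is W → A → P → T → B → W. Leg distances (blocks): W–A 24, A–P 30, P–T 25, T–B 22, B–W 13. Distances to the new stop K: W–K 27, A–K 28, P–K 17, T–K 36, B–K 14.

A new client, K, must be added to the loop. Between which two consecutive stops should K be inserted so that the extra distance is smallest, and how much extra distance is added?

Insertion cost between consecutive stops i–j is d(i,K) + d(K,j) − d(i,j):
  between W and A: 27 + 28 − 24 = 31
  between A and P: 28 + 17 − 30 = 15
  between P and T: 17 + 36 − 25 = 28
  between T and B: 36 + 14 − 22 = 28
  between B and W: 14 + 27 − 13 = 28
Cheapest insertion is between A and P, adding 15.
New total = 114 + 15 = 129.

Adding 15 blocks by placing K on the A–P leg.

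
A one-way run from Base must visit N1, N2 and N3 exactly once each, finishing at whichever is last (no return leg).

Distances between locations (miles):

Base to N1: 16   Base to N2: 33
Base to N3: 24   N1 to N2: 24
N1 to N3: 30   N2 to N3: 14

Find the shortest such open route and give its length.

54 miles — the minimum one-way total.

There are 3! = 6 possible orderings.
Base - N1 - N2 - N3: 16+24+14 = 54
Base - N1 - N3 - N2: 16+30+14 = 60
Base - N2 - N1 - N3: 33+24+30 = 87
Base - N2 - N3 - N1: 33+14+30 = 77
Base - N3 - N1 - N2: 24+30+24 = 78
Base - N3 - N2 - N1: 24+14+24 = 62
The minimum is 54.
One shortest path: Base → N1 → N2 → N3.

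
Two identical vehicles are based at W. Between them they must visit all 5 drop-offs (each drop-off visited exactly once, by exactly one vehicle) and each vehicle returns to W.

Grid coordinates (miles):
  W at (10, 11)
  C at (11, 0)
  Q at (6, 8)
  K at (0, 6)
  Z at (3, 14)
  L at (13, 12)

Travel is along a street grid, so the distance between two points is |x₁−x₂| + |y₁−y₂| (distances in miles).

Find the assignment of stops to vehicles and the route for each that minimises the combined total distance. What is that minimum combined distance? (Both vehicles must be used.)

Try each way of splitting the stops between the two vehicles (each non-empty) and, for each split, find the best tour for each vehicle:
  {C} + {Q, K, Z, L}: 24 + 42 = 66
  {Q} + {C, K, Z, L}: 14 + 56 = 70
  {C, Q} + {K, Z, L}: 32 + 42 = 74
  {K} + {C, Q, Z, L}: 30 + 50 = 80
  {C, K} + {Q, Z, L}: 44 + 32 = 76
  {Q, K} + {C, Z, L}: 30 + 48 = 78
  … (15 splits in total)
  {C, Q, K, Z} + {L}: 54 + 8 = 62  ← best
Best: vehicle 1 W → C → Q → K → Z → W = 54; vehicle 2 W → L → W = 8; combined 62.

Minimum combined distance: 62 miles.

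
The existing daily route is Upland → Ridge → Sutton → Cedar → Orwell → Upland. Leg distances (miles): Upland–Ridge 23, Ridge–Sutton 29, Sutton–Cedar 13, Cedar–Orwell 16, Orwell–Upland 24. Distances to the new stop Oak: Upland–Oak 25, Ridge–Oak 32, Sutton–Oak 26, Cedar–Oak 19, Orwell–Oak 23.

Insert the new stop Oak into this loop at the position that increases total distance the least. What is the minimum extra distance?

+24 miles — insert Oak between Orwell and Upland.

Insertion cost between consecutive stops i–j is d(i,Oak) + d(Oak,j) − d(i,j):
  between Upland and Ridge: 25 + 32 − 23 = 34
  between Ridge and Sutton: 32 + 26 − 29 = 29
  between Sutton and Cedar: 26 + 19 − 13 = 32
  between Cedar and Orwell: 19 + 23 − 16 = 26
  between Orwell and Upland: 23 + 25 − 24 = 24
Cheapest insertion is between Orwell and Upland, adding 24.
New total = 105 + 24 = 129.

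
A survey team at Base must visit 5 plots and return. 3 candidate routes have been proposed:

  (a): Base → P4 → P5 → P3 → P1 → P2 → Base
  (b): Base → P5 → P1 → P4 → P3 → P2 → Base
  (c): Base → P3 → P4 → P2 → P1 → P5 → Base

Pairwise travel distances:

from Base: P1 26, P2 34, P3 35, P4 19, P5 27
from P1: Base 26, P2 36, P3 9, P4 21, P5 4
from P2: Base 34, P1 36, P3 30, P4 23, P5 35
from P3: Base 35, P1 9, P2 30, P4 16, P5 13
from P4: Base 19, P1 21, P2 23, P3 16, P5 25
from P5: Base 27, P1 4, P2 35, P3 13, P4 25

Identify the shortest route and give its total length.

132 — (b) is the shortest.

(a): 19 + 25 + 13 + 9 + 36 + 34 = 136
(b): 27 + 4 + 21 + 16 + 30 + 34 = 132
(c): 35 + 16 + 23 + 36 + 4 + 27 = 141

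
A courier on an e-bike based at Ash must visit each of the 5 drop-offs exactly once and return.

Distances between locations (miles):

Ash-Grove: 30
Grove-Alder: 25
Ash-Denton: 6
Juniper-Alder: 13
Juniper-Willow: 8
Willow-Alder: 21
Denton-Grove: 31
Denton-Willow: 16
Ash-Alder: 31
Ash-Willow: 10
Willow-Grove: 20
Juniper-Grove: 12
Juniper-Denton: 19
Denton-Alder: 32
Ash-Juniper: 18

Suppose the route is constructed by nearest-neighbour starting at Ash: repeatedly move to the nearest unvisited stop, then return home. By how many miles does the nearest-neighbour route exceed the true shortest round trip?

Ash: Denton=6, Willow=10, Juniper=18, Grove=30, Alder=31 ⇒ Denton
Denton: Willow=16, Juniper=19, Grove=31, Alder=32 ⇒ Willow
Willow: Juniper=8, Grove=20, Alder=21 ⇒ Juniper
Juniper: Grove=12, Alder=13 ⇒ Grove
Grove: Alder=25 ⇒ Alder
NN route Ash → Denton → Willow → Juniper → Grove → Alder → Ash costs 98.
Optimal: Ash → Denton → Juniper → Grove → Alder → Willow → Ash costs 93 (by enumerating all 60 distinct tours).
Excess = 98 − 93 = 5.

The nearest-neighbour route is 5 miles longer than optimal.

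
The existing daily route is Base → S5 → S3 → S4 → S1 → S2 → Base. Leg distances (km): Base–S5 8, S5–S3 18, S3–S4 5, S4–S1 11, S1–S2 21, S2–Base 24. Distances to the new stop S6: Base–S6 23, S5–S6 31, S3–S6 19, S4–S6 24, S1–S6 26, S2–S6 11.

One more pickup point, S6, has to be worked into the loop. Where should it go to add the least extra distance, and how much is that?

Minimum extra distance: 10 km, inserting S6 between S2 and Base.

Insertion cost between consecutive stops i–j is d(i,S6) + d(S6,j) − d(i,j):
  between Base and S5: 23 + 31 − 8 = 46
  between S5 and S3: 31 + 19 − 18 = 32
  between S3 and S4: 19 + 24 − 5 = 38
  between S4 and S1: 24 + 26 − 11 = 39
  between S1 and S2: 26 + 11 − 21 = 16
  between S2 and Base: 11 + 23 − 24 = 10
Cheapest insertion is between S2 and Base, adding 10.
New total = 87 + 10 = 97.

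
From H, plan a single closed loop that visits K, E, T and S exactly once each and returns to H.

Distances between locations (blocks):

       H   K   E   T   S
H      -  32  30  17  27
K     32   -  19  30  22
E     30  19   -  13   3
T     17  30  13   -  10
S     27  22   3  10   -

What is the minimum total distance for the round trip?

H-K-E-T-S-H: 32+19+13+10+27 = 101
H-K-E-S-T-H: 32+19+3+10+17 = 81
H-K-T-E-S-H: 32+30+13+3+27 = 105
H-K-T-S-E-H: 32+30+10+3+30 = 105
H-K-S-E-T-H: 32+22+3+13+17 = 87
H-K-S-T-E-H: 32+22+10+13+30 = 107
H-E-K-T-S-H: 30+19+30+10+27 = 116
H-E-K-S-T-H: 30+19+22+10+17 = 98
H-E-T-K-S-H: 30+13+30+22+27 = 122
H-E-S-K-T-H: 30+3+22+30+17 = 102
H-T-K-E-S-H: 17+30+19+3+27 = 96
H-T-E-K-S-H: 17+13+19+22+27 = 98
The minimum is 81.
One optimal route: H → K → E → S → T → H (or its reverse).

Minimum total distance: 81 blocks.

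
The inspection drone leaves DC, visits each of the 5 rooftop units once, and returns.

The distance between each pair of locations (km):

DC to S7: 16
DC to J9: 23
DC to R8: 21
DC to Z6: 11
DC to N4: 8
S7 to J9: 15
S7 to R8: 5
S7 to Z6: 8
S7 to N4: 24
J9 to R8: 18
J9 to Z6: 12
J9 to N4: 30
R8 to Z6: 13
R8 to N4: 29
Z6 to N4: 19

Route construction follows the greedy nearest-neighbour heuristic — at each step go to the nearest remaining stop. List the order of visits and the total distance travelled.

Nearest-neighbour total = 81 km; route DC → N4 → Z6 → S7 → R8 → J9 → DC.

At DC the remaining stops are N4 8, Z6 11, S7 16, R8 21, J9 23; go to N4.
At N4 the remaining stops are Z6 19, S7 24, R8 29, J9 30; go to Z6.
At Z6 the remaining stops are S7 8, J9 12, R8 13; go to S7.
At S7 the remaining stops are R8 5, J9 15; go to R8.
At R8 the remaining stops are J9 18; go to J9.
Return J9→DC: 23.
Total = 8 + 19 + 8 + 5 + 18 + 23 = 81.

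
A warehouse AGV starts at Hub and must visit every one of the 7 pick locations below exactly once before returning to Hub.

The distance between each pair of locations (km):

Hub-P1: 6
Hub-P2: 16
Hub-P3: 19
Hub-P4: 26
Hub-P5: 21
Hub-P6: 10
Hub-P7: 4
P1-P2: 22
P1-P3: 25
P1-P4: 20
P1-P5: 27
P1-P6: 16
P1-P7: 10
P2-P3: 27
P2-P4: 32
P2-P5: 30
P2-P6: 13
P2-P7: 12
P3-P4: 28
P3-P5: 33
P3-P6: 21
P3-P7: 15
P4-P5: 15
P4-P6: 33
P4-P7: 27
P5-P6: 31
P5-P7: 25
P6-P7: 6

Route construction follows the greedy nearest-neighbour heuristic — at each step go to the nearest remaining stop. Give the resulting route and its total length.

At Hub the remaining stops are P7 4, P1 6, P6 10, P2 16, P3 19, P5 21, P4 26; go to P7.
At P7 the remaining stops are P6 6, P1 10, P2 12, P3 15, P5 25, P4 27; go to P6.
At P6 the remaining stops are P2 13, P1 16, P3 21, P5 31, P4 33; go to P2.
At P2 the remaining stops are P1 22, P3 27, P5 30, P4 32; go to P1.
At P1 the remaining stops are P4 20, P3 25, P5 27; go to P4.
At P4 the remaining stops are P5 15, P3 28; go to P5.
At P5 the remaining stops are P3 33; go to P3.
Return P3→Hub: 19.
Total = 4 + 6 + 13 + 22 + 20 + 15 + 33 + 19 = 132.

Nearest-neighbour total = 132 km; route Hub → P7 → P6 → P2 → P1 → P4 → P5 → P3 → Hub.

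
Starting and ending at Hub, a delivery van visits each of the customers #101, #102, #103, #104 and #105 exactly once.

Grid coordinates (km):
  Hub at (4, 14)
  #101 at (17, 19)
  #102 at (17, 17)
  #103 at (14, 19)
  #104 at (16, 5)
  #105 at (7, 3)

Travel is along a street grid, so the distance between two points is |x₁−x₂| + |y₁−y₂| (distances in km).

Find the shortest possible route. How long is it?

Minimum total distance: 58 km.

With 5 stops there are 5!/2 = 60 distinct round trips (a route and its reverse cost the same).
Hub → #101 → #102 → #103 → #104 → #105 → Hub: 18+2+5+16+11+14 = 66
Hub → #101 → #102 → #103 → #105 → #104 → Hub: 18+2+5+23+11+21 = 80
Hub → #101 → #102 → #104 → #103 → #105 → Hub: 18+2+13+16+23+14 = 86
Hub → #101 → #102 → #104 → #105 → #103 → Hub: 18+2+13+11+23+15 = 82
Hub → #101 → #102 → #105 → #103 → #104 → Hub: 18+2+24+23+16+21 = 104
Hub → #101 → #102 → #105 → #104 → #103 → Hub: 18+2+24+11+16+15 = 86
Hub → #101 → #103 → #102 → #104 → #105 → Hub: 18+3+5+13+11+14 = 64
Hub → #101 → #103 → #102 → #105 → #104 → Hub: 18+3+5+24+11+21 = 82
Hub → #101 → #103 → #104 → #102 → #105 → Hub: 18+3+16+13+24+14 = 88
Hub → #101 → #103 → #104 → #105 → #102 → Hub: 18+3+16+11+24+16 = 88
Hub → #101 → #103 → #105 → #102 → #104 → Hub: 18+3+23+24+13+21 = 102
Hub → #101 → #103 → #105 → #104 → #102 → Hub: 18+3+23+11+13+16 = 84
Hub → #101 → #104 → #102 → #103 → #105 → Hub: 18+15+13+5+23+14 = 88
Hub → #101 → #104 → #102 → #105 → #103 → Hub: 18+15+13+24+23+15 = 108
… (46 more)
Hub → #103 → #101 → #102 → #104 → #105 → Hub: 15+3+2+13+11+14 = 58  ← best
The minimum is 58.
One optimal route: Hub → #103 → #101 → #102 → #104 → #105 → Hub (or its reverse).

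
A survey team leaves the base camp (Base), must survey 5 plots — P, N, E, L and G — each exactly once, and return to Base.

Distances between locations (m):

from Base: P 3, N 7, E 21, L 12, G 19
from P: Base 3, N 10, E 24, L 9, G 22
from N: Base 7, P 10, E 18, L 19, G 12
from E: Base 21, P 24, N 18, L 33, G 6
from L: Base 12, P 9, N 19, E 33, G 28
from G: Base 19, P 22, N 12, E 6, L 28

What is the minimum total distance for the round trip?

Minimum total distance: 70 m.

Base→P→N→E→L→G→Base: 3+10+18+33+28+19 = 111
Base→P→N→E→G→L→Base: 3+10+18+6+28+12 = 77
Base→P→N→L→E→G→Base: 3+10+19+33+6+19 = 90
Base→P→N→L→G→E→Base: 3+10+19+28+6+21 = 87
Base→P→N→G→E→L→Base: 3+10+12+6+33+12 = 76
Base→P→N→G→L→E→Base: 3+10+12+28+33+21 = 107
Base→P→E→N→L→G→Base: 3+24+18+19+28+19 = 111
Base→P→E→N→G→L→Base: 3+24+18+12+28+12 = 97
Base→P→E→L→N→G→Base: 3+24+33+19+12+19 = 110
Base→P→E→L→G→N→Base: 3+24+33+28+12+7 = 107
Base→P→E→G→N→L→Base: 3+24+6+12+19+12 = 76
Base→P→E→G→L→N→Base: 3+24+6+28+19+7 = 87
Base→P→L→N→E→G→Base: 3+9+19+18+6+19 = 74
Base→P→L→N→G→E→Base: 3+9+19+12+6+21 = 70
… (46 more)
The minimum is 70.
One optimal route: Base → P → L → N → G → E → Base (or its reverse).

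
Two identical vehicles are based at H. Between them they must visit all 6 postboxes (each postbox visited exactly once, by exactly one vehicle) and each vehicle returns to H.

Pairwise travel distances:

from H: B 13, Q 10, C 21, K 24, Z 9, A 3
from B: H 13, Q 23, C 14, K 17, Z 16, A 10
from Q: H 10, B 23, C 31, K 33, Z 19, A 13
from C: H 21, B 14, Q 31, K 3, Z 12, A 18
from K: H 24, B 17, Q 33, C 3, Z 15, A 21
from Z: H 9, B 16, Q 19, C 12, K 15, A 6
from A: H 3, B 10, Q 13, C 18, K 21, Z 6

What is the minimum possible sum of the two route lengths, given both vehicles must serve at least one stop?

There are 2^5 − 1 = 31 ways to divide the 6 stops into two non-empty groups. For each, the best each vehicle can do is its own shortest tour through its group:
  {B} + {Q, C, K, Z, A}: 26 + 67 = 93
  {Q} + {B, C, K, Z, A}: 20 + 54 = 74
  {B, Q} + {C, K, Z, A}: 46 + 48 = 94
  {C} + {B, Q, K, Z, A}: 42 + 74 = 116
  {B, C} + {Q, K, Z, A}: 48 + 67 = 115
  {Q, C} + {B, K, Z, A}: 62 + 54 = 116
  … (31 splits in total)
Best: vehicle 1 H → Q → H = 20; vehicle 2 H → B → C → K → Z → A → H = 54; combined 74.

Minimum combined distance: 74.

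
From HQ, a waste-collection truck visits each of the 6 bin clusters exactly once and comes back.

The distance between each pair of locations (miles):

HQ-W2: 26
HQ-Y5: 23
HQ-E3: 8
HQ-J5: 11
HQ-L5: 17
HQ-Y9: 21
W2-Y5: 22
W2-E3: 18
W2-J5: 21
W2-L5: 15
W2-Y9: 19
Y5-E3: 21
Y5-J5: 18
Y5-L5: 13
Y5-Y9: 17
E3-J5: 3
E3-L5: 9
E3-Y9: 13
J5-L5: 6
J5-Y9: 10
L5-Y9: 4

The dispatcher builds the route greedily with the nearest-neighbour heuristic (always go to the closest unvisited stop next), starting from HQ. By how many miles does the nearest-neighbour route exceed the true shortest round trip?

Excess over optimum: 1 miles.

HQ: E3=8, J5=11, L5=17, Y9=21, Y5=23, W2=26 ⇒ E3
E3: J5=3, L5=9, Y9=13, W2=18, Y5=21 ⇒ J5
J5: L5=6, Y9=10, Y5=18, W2=21 ⇒ L5
L5: Y9=4, Y5=13, W2=15 ⇒ Y9
Y9: Y5=17, W2=19 ⇒ Y5
Y5: W2=22 ⇒ W2
NN route HQ → E3 → J5 → L5 → Y9 → Y5 → W2 → HQ costs 86.
Optimal: HQ → Y5 → W2 → L5 → Y9 → J5 → E3 → HQ costs 85 (by enumerating all 360 distinct tours).
Excess = 86 − 85 = 1.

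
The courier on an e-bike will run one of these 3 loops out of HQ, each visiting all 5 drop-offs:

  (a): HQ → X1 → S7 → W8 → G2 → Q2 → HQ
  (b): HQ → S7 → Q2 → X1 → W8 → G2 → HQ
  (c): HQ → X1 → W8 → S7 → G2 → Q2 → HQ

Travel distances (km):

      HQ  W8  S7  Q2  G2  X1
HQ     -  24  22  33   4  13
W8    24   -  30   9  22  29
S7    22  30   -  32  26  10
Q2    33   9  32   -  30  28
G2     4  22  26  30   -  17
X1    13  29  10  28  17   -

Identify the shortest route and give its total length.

Shortest is (b), total 137 km.

(a): 13 + 10 + 30 + 22 + 30 + 33 = 138
(b): 22 + 32 + 28 + 29 + 22 + 4 = 137
(c): 13 + 29 + 30 + 26 + 30 + 33 = 161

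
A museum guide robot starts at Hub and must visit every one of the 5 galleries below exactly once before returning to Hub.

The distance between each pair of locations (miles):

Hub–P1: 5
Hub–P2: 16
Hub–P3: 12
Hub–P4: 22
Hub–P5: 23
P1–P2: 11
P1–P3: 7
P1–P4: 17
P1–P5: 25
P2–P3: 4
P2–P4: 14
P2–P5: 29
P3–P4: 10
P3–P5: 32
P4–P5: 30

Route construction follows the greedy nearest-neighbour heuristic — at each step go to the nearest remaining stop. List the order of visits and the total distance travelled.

At Hub the remaining stops are P1 5, P3 12, P2 16, P4 22, P5 23; go to P1.
At P1 the remaining stops are P3 7, P2 11, P4 17, P5 25; go to P3.
At P3 the remaining stops are P2 4, P4 10, P5 32; go to P2.
At P2 the remaining stops are P4 14, P5 29; go to P4.
At P4 the remaining stops are P5 30; go to P5.
Return P5→Hub: 23.
Total = 5 + 7 + 4 + 14 + 30 + 23 = 83.

Nearest-neighbour total = 83 miles; route Hub → P1 → P3 → P2 → P4 → P5 → Hub.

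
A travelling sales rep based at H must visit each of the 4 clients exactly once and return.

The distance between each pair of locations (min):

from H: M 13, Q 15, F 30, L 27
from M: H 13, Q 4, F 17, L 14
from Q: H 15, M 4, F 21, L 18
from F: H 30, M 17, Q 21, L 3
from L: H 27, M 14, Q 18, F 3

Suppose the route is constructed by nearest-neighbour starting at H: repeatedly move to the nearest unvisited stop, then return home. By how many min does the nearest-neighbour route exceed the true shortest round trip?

Excess over optimum: 2 min.

From H: M=13, Q=15, L=27, F=30 → choose M (13).
From M: Q=4, L=14, F=17 → choose Q (4).
From Q: L=18, F=21 → choose L (18).
From L: F=3 → choose F (3).
NN route H → M → Q → L → F → H costs 68.
Optimal: H → M → F → L → Q → H costs 66 (by enumerating all 12 distinct tours).
Excess = 68 − 66 = 2.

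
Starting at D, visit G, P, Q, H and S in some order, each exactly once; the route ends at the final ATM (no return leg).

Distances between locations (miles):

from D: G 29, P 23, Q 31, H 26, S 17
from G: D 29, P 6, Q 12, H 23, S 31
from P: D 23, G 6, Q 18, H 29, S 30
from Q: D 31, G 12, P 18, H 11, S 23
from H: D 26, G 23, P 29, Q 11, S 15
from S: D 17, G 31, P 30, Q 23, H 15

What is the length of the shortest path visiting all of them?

There are 5! = 120 possible orderings.
D→G→P→Q→H→S: 29+6+18+11+15 = 79
D→G→P→Q→S→H: 29+6+18+23+15 = 91
D→G→P→H→Q→S: 29+6+29+11+23 = 98
D→G→P→H→S→Q: 29+6+29+15+23 = 102
D→G→P→S→Q→H: 29+6+30+23+11 = 99
D→G→P→S→H→Q: 29+6+30+15+11 = 91
D→G→Q→P→H→S: 29+12+18+29+15 = 103
D→G→Q→P→S→H: 29+12+18+30+15 = 104
D→G→Q→H→P→S: 29+12+11+29+30 = 111
D→G→Q→H→S→P: 29+12+11+15+30 = 97
D→G→Q→S→P→H: 29+12+23+30+29 = 123
D→G→Q→S→H→P: 29+12+23+15+29 = 108
D→G→H→P→Q→S: 29+23+29+18+23 = 122
D→G→H→P→S→Q: 29+23+29+30+23 = 134
… (106 more)
D→S→H→Q→G→P: 17+15+11+12+6 = 61  ← best
The minimum is 61.
One shortest path: D → S → H → Q → G → P.

61 miles — the minimum one-way total.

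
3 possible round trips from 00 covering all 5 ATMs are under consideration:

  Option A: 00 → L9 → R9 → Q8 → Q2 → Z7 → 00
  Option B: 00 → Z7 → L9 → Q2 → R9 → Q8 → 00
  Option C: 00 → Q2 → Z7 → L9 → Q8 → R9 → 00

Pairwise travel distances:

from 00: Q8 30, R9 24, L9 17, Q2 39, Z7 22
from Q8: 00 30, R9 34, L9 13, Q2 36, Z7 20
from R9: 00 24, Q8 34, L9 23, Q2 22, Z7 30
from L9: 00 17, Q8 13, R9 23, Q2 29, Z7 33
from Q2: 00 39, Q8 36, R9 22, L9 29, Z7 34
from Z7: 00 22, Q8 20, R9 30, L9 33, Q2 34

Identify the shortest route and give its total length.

166 — Option A is the shortest.

Option A: 17 + 23 + 34 + 36 + 34 + 22 = 166
Option B: 22 + 33 + 29 + 22 + 34 + 30 = 170
Option C: 39 + 34 + 33 + 13 + 34 + 24 = 177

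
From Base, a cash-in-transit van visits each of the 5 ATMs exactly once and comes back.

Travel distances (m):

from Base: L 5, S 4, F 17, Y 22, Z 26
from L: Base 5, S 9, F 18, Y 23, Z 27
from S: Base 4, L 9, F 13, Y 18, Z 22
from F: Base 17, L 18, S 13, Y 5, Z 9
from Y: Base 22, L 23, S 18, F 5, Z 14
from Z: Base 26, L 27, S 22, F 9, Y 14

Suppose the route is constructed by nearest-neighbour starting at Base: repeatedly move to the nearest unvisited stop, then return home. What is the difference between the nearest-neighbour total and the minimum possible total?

From Base: S=4, L=5, F=17, Y=22, Z=26 → choose S (4).
From S: L=9, F=13, Y=18, Z=22 → choose L (9).
From L: F=18, Y=23, Z=27 → choose F (18).
From F: Y=5, Z=9 → choose Y (5).
From Y: Z=14 → choose Z (14).
NN route Base → S → L → F → Y → Z → Base costs 76.
Optimal: Base → L → F → Y → Z → S → Base costs 68 (by enumerating all 60 distinct tours).
Excess = 76 − 68 = 8.

The nearest-neighbour route is 8 m longer than optimal.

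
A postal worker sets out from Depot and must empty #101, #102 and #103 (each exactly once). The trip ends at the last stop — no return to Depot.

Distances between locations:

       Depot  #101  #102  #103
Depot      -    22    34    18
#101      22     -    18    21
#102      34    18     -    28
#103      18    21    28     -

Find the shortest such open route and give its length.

There are 3! = 6 possible orderings.
Depot→#101→#102→#103: 22+18+28 = 68
Depot→#101→#103→#102: 22+21+28 = 71
Depot→#102→#101→#103: 34+18+21 = 73
Depot→#102→#103→#101: 34+28+21 = 83
Depot→#103→#101→#102: 18+21+18 = 57
Depot→#103→#102→#101: 18+28+18 = 64
The minimum is 57.
One shortest path: Depot → #103 → #101 → #102.

Minimum one-way distance = 57.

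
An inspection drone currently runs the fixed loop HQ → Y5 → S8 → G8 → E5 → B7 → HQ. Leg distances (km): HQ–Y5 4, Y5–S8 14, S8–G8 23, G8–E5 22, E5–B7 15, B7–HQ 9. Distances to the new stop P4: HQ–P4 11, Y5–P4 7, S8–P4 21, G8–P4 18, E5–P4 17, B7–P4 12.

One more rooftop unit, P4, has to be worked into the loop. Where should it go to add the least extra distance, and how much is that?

+13 km — insert P4 between G8 and E5.

Insertion cost between consecutive stops i–j is d(i,P4) + d(P4,j) − d(i,j):
  between HQ and Y5: 11 + 7 − 4 = 14
  between Y5 and S8: 7 + 21 − 14 = 14
  between S8 and G8: 21 + 18 − 23 = 16
  between G8 and E5: 18 + 17 − 22 = 13
  between E5 and B7: 17 + 12 − 15 = 14
  between B7 and HQ: 12 + 11 − 9 = 14
Cheapest insertion is between G8 and E5, adding 13.
New total = 87 + 13 = 100.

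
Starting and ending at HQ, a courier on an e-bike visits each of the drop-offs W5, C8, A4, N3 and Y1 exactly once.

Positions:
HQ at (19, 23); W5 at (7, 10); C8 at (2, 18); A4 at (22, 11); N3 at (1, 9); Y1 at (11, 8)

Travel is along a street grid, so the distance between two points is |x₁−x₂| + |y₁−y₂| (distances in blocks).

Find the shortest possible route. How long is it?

74 blocks — the shortest possible round trip.

With 5 stops there are 5!/2 = 60 distinct round trips (a route and its reverse cost the same).
HQ → W5 → C8 → A4 → N3 → Y1 → HQ: 25+13+27+23+11+23 = 122
HQ → W5 → C8 → A4 → Y1 → N3 → HQ: 25+13+27+14+11+32 = 122
HQ → W5 → C8 → N3 → A4 → Y1 → HQ: 25+13+10+23+14+23 = 108
HQ → W5 → C8 → N3 → Y1 → A4 → HQ: 25+13+10+11+14+15 = 88
HQ → W5 → C8 → Y1 → A4 → N3 → HQ: 25+13+19+14+23+32 = 126
HQ → W5 → C8 → Y1 → N3 → A4 → HQ: 25+13+19+11+23+15 = 106
HQ → W5 → A4 → C8 → N3 → Y1 → HQ: 25+16+27+10+11+23 = 112
HQ → W5 → A4 → C8 → Y1 → N3 → HQ: 25+16+27+19+11+32 = 130
HQ → W5 → A4 → N3 → C8 → Y1 → HQ: 25+16+23+10+19+23 = 116
HQ → W5 → A4 → N3 → Y1 → C8 → HQ: 25+16+23+11+19+22 = 116
HQ → W5 → A4 → Y1 → C8 → N3 → HQ: 25+16+14+19+10+32 = 116
HQ → W5 → A4 → Y1 → N3 → C8 → HQ: 25+16+14+11+10+22 = 98
HQ → W5 → N3 → C8 → A4 → Y1 → HQ: 25+7+10+27+14+23 = 106
HQ → W5 → N3 → C8 → Y1 → A4 → HQ: 25+7+10+19+14+15 = 90
… (46 more)
HQ → C8 → N3 → W5 → Y1 → A4 → HQ: 22+10+7+6+14+15 = 74  ← best
The minimum is 74.
One optimal route: HQ → C8 → N3 → W5 → Y1 → A4 → HQ (or its reverse).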